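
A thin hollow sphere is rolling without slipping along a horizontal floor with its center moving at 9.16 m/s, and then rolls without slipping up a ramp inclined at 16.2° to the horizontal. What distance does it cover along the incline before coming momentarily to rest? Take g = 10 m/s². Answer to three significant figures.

d ≈ 25.1 m

The moment of inertia is (2/3)MR², giving k ≡ I/(MR²) = 2/3.
Rolling without slipping gives ω = v/R, so the total kinetic energy is ½Mv² + ½Iω² = ½(1+k)Mv² = (5/6)Mv².
Setting this equal to Mgh gives the vertical rise h = (1+k)v₀²/(2g) = 1.667×9.16²/(2×10) = 6.992 m.
The distance along the slope is d = h/sinθ = 6.992/sin16.2° ≈ 25.1 m.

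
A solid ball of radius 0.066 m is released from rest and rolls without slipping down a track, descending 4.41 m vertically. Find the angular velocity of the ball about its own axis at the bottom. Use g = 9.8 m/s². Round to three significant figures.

ω ≈ 119 rad/s

For this body I = (2/5)MR², i.e. k = I/(MR²) = 0.4.
The rolling condition ω = v/R makes the rotational term ½I(v/R)² = ½kMv², so KE_total = ½(1+k)Mv² = (7/10)Mv².
Energy conservation Mgh = ½(1+k)Mv² gives v = √(2gh/(1+k)) = √(2 × 9.8 × 4.41 / 1.4) = 7.857 m/s.
The angular speed follows from ω = v/R = 7.857/0.066 ≈ 119 rad/s.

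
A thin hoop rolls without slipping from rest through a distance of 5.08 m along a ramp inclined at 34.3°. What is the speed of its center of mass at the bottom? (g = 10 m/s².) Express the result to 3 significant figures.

v ≈ 5.35 m/s

For this body I = MR², i.e. k = I/(MR²) = 1.
Rolling without slipping gives ω = v/R, so the total kinetic energy is ½Mv² + ½Iω² = ½(1+k)Mv² = Mv².
The vertical drop is h = L sinθ = 5.08 × sin34.3° = 2.863 m.
Energy conservation: Mgh = Mv², so v = √(2gh/(1+k)) = √(2 × 10 × 2.863 / 2) ≈ 5.35 m/s.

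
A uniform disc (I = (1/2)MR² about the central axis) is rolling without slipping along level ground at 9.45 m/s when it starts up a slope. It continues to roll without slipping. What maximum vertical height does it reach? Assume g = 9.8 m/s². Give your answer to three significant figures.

The moment of inertia is (1/2)MR², giving k ≡ I/(MR²) = 0.5.
Pure rolling means v = ωR; then KE = ½Mv² + ½I(v/R)² = ½(1+k)Mv² = (3/4)Mv².
All of this converts to potential energy at the highest point: (3/4)Mv₀² = Mgh.
Thus h = (1+k)v₀²/(2g) = 1.5 × 9.45² / (2 × 9.8) ≈ 6.83 m.

h ≈ 6.83 m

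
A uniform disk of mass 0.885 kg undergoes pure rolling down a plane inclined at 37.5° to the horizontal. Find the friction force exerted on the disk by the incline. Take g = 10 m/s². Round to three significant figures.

f ≈ 1.80 N

For this body I = (1/2)MR², i.e. k = I/(MR²) = 0.5.
Newton's second law down the slope: Mg sinθ − f = Ma. The torque equation fR = Iα (with α = a/R) gives f = kMa.
Combining, a = g sinθ/(1+k) and f = kMa = kMg sinθ/(1+k).
f = 0.5 × 0.885 × 10 × sin37.5° / 1.5 ≈ 1.80 N.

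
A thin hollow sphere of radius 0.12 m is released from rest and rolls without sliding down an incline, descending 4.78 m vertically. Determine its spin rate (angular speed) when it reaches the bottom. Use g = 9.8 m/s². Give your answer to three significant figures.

ω ≈ 62.5 rad/s

For this body I = (2/3)MR², i.e. k = I/(MR²) = 2/3.
Pure rolling means v = ωR; then KE = ½Mv² + ½I(v/R)² = ½(1+k)Mv² = (5/6)Mv².
Energy conservation Mgh = ½(1+k)Mv² gives v = √(2gh/(1+k)) = √(2 × 9.8 × 4.78 / 1.667) = 7.498 m/s.
The angular speed follows from ω = v/R = 7.498/0.12 ≈ 62.5 rad/s.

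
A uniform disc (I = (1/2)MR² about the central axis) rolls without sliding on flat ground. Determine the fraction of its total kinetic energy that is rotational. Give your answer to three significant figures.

For this body I = (1/2)MR², i.e. k = I/(MR²) = 0.5.
Since ω = v/R, the translational part is ½Mv² and the rotational part is ½I(v/R)² = ½kMv²; the total is ½(1+k)Mv².
The rotational fraction is therefore k/(1+k) = 0.5/1.5 ≈ 0.333.

fraction ≈ 0.333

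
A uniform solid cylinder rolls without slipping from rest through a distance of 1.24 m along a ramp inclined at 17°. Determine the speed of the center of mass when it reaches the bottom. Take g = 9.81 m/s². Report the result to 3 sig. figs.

The moment of inertia is (1/2)MR², giving k ≡ I/(MR²) = 0.5.
The rolling condition ω = v/R makes the rotational term ½I(v/R)² = ½kMv², so KE_total = ½(1+k)Mv² = (3/4)Mv².
The vertical drop is h = L sinθ = 1.24 × sin17° = 0.3625 m.
Setting Mgh = (3/4)Mv² gives v = √(2gh/(1+k)) = √(2·9.81·0.3625/1.5) ≈ 2.18 m/s.

v ≈ 2.18 m/s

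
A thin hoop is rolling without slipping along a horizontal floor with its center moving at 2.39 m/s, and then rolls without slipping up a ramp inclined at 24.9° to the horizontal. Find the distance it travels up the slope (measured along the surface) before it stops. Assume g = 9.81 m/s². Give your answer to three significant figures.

d ≈ 1.38 m

With I = MR², the ratio k = I/(MR²) is 1.
Pure rolling means v = ωR; then KE = ½Mv² + ½I(v/R)² = ½(1+k)Mv² = Mv².
Setting this equal to Mgh gives the vertical rise h = (1+k)v₀²/(2g) = 2×2.39²/(2×9.81) = 0.5823 m.
The distance along the slope is d = h/sinθ = 0.5823/sin24.9° ≈ 1.38 m.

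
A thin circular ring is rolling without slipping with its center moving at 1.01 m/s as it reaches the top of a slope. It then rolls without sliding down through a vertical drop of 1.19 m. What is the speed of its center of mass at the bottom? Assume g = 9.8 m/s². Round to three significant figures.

For this body I = MR², i.e. k = I/(MR²) = 1.
Rolling without slipping gives ω = v/R, so the total kinetic energy is ½Mv² + ½Iω² = ½(1+k)Mv² = Mv².
Energy conservation: Mv₀² + Mgh = Mv², so v² = v₀² + 2gh/(1+k).
v = √(1.01² + 2×9.8×1.19/2) = √12.68 ≈ 3.56 m/s.

v ≈ 3.56 m/s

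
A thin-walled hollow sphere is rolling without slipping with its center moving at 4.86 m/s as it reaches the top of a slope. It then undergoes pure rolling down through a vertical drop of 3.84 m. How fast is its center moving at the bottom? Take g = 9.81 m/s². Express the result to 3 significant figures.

Here I = (2/3)MR², so the shape factor k = I/(MR²) = 2/3.
The rolling condition ω = v/R makes the rotational term ½I(v/R)² = ½kMv², so KE_total = ½(1+k)Mv² = (5/6)Mv².
Energy conservation: (5/6)Mv₀² + Mgh = (5/6)Mv², so v² = v₀² + 2gh/(1+k).
v = √(4.86² + 2×9.81×3.84/1.667) = √68.82 ≈ 8.30 m/s.

v ≈ 8.30 m/s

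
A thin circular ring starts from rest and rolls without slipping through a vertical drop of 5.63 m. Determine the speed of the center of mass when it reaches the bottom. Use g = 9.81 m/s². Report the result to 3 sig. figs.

v ≈ 7.43 m/s

For this body I = MR², i.e. k = I/(MR²) = 1.
Pure rolling means v = ωR; then KE = ½Mv² + ½I(v/R)² = ½(1+k)Mv² = Mv².
Energy conservation: Mgh = Mv², so v = √(2gh/(1+k)) = √(2 × 9.81 × 5.63 / 2) ≈ 7.43 m/s.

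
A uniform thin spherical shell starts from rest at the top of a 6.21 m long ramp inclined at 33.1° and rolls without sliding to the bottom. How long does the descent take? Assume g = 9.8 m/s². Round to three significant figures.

t ≈ 1.97 s

With I = (2/3)MR², the ratio k = I/(MR²) is 2/3.
Along the incline Mg sinθ − f = Ma, and torque about the center fR = Iα = kMR²(a/R) gives f = kMa.
Hence a = g sinθ/(1+k) = 9.8×sin33.1°/1.667 = 3.211 m/s².
With constant a from rest, t = √(2L/a) = √(2·6.21/3.211) ≈ 1.97 s.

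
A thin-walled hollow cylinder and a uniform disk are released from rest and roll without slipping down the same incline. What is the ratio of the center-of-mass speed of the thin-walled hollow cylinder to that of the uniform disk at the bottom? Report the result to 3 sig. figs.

v_ratio ≈ 0.866

Each satisfies Mgh = ½(1+k)Mv² with k = I/(MR²), so v ∝ 1/√(1+k).
For the thin-walled hollow cylinder k = 1; for the uniform disk k = 0.5.
v₁/v₂ = √((1+k₂)/(1+k₁)) = √(1.5/2) ≈ 0.866.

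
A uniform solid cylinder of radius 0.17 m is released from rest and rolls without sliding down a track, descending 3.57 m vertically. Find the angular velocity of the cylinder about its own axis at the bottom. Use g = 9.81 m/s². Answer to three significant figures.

For this body I = (1/2)MR², i.e. k = I/(MR²) = 0.5.
Pure rolling means v = ωR; then KE = ½Mv² + ½I(v/R)² = ½(1+k)Mv² = (3/4)Mv².
Energy conservation Mgh = ½(1+k)Mv² gives v = √(2gh/(1+k)) = √(2 × 9.81 × 3.57 / 1.5) = 6.833 m/s.
The angular speed follows from ω = v/R = 6.833/0.17 ≈ 40.2 rad/s.

ω ≈ 40.2 rad/s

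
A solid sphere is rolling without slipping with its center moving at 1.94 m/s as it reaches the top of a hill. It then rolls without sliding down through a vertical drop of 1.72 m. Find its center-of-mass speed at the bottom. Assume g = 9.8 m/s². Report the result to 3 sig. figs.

v ≈ 5.28 m/s

With I = (2/5)MR², the ratio k = I/(MR²) is 0.4.
Since it rolls without slipping, ω = v/R and KE = ½Mv² + ½Iω² = ½(1+k)Mv² = (7/10)Mv².
Energy conservation: (7/10)Mv₀² + Mgh = (7/10)Mv², so v² = v₀² + 2gh/(1+k).
v = √(1.94² + 2×9.8×1.72/1.4) = √27.84 ≈ 5.28 m/s.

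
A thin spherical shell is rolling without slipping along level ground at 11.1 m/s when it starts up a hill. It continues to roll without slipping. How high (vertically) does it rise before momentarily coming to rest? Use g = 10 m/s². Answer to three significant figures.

With I = (2/3)MR², the ratio k = I/(MR²) is 2/3.
Rolling without slipping gives ω = v/R, so the total kinetic energy is ½Mv² + ½Iω² = ½(1+k)Mv² = (5/6)Mv².
All of this converts to potential energy at the highest point: (5/6)Mv₀² = Mgh.
Thus h = (1+k)v₀²/(2g) = 1.667 × 11.1² / (2 × 10) ≈ 10.3 m.

h ≈ 10.3 m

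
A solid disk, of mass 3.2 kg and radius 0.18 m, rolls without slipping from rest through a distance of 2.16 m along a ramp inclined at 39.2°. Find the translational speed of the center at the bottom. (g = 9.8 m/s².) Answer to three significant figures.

For this body I = (1/2)MR², i.e. k = I/(MR²) = 0.5.
Since it rolls without slipping, ω = v/R and KE = ½Mv² + ½Iω² = ½(1+k)Mv² = (3/4)Mv².
The vertical drop is h = L sinθ = 2.16 × sin39.2° = 1.365 m.
Setting Mgh = (3/4)Mv² gives v = √(2gh/(1+k)) = √(2·9.8·1.365/1.5) ≈ 4.22 m/s.

v ≈ 4.22 m/s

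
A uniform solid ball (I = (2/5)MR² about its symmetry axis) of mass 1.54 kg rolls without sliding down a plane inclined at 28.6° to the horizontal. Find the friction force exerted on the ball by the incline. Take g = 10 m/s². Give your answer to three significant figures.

For this body I = (2/5)MR², i.e. k = I/(MR²) = 0.4.
Translational: Mg sinθ − f = Ma. Rotational about the CM: fR = Iα = kMRa, so f = kMa.
Combining, a = g sinθ/(1+k) and f = kMa = kMg sinθ/(1+k).
f = 0.4 × 1.54 × 10 × sin28.6° / 1.4 ≈ 2.11 N.

f ≈ 2.11 N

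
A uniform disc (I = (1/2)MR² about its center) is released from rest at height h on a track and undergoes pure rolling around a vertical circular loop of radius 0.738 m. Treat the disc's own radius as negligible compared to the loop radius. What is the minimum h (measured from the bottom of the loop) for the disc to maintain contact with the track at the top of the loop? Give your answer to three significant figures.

With I = (1/2)MR², the ratio k = I/(MR²) is 0.5.
At the top, contact is just lost when gravity alone supplies the centripetal force: Mg = Mv_top²/r, i.e. v_top² = gr.
With ω = v/R, the kinetic energy at speed v is ½(1+k)Mv² = (3/4)Mv².
Energy conservation from release (height h) to the top (height 2r): Mgh = Mg(2r) + (3/4)M·gr.
Thus h_min = 2r + (1+k)r/2 = r(2 + 1.5/2) = 0.738 × 2.75 ≈ 2.03 m.

h_min ≈ 2.03 m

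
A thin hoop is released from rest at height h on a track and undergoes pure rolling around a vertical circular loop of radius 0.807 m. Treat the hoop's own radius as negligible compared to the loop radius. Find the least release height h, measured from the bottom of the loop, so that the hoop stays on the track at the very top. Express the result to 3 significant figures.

h_min ≈ 2.42 m

For this body I = MR², i.e. k = I/(MR²) = 1.
At the top, contact is just lost when gravity alone supplies the centripetal force: Mg = Mv_top²/r, i.e. v_top² = gr.
With ω = v/R, the kinetic energy at speed v is ½(1+k)Mv² = Mv².
Energy conservation from release (height h) to the top (height 2r): Mgh = Mg(2r) + M·gr.
Thus h_min = 2r + (1+k)r/2 = r(2 + 2/2) = 0.807 × 3 ≈ 2.42 m.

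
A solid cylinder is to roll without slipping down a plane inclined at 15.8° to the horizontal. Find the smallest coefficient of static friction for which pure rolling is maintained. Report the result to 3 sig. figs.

For this body I = (1/2)MR², i.e. k = I/(MR²) = 0.5.
Translational: Mg sinθ − f = Ma. Rotational about the CM: fR = Iα = kMRa, so f = kMa.
These give a = g sinθ/(1+k) and the required friction f = kMg sinθ/(1+k).
The normal force is N = Mg cosθ, so μ_min = f/N = k tanθ/(1+k).
μ_min = 0.5 × tan15.8° / 1.5 ≈ 0.0943.

μ_min ≈ 0.0943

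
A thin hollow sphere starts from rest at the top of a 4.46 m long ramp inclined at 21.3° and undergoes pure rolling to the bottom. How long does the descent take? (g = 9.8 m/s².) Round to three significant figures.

t ≈ 2.04 s

For this body I = (2/3)MR², i.e. k = I/(MR²) = 2/3.
Translational: Mg sinθ − f = Ma. Rotational about the CM: fR = Iα = kMRa, so f = kMa.
Hence a = g sinθ/(1+k) = 9.8×sin21.3°/1.667 = 2.136 m/s².
With constant a from rest, t = √(2L/a) = √(2·4.46/2.136) ≈ 2.04 s.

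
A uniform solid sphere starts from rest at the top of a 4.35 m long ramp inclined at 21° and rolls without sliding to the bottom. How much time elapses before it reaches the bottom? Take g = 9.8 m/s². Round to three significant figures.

Here I = (2/5)MR², so the shape factor k = I/(MR²) = 0.4.
Along the incline Mg sinθ − f = Ma, and torque about the center fR = Iα = kMR²(a/R) gives f = kMa.
Hence a = g sinθ/(1+k) = 9.8×sin21°/1.4 = 2.509 m/s².
With constant a from rest, t = √(2L/a) = √(2·4.35/2.509) ≈ 1.86 s.

t ≈ 1.86 s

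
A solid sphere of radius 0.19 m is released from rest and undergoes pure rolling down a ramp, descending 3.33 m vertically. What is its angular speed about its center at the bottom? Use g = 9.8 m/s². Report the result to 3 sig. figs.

Here I = (2/5)MR², so the shape factor k = I/(MR²) = 0.4.
Pure rolling means v = ωR; then KE = ½Mv² + ½I(v/R)² = ½(1+k)Mv² = (7/10)Mv².
Energy conservation Mgh = ½(1+k)Mv² gives v = √(2gh/(1+k)) = √(2 × 9.8 × 3.33 / 1.4) = 6.828 m/s.
Then ω = v/R = 6.828 / 0.19 ≈ 35.9 rad/s.

ω ≈ 35.9 rad/s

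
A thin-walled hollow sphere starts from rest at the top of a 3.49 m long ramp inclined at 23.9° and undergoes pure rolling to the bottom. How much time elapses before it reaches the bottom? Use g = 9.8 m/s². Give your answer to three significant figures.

The moment of inertia is (2/3)MR², giving k ≡ I/(MR²) = 2/3.
Translational: Mg sinθ − f = Ma. Rotational about the CM: fR = Iα = kMRa, so f = kMa.
Hence a = g sinθ/(1+k) = 9.8×sin23.9°/1.667 = 2.382 m/s².
With constant a from rest, t = √(2L/a) = √(2·3.49/2.382) ≈ 1.71 s.

t ≈ 1.71 s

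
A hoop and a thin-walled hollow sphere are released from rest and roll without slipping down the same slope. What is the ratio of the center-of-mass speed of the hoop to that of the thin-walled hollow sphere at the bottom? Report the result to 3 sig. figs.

v_ratio ≈ 0.913

Each satisfies Mgh = ½(1+k)Mv² with k = I/(MR²), so v ∝ 1/√(1+k).
For the hoop k = 1; for the thin-walled hollow sphere k = 2/3.
v₁/v₂ = √((1+k₂)/(1+k₁)) = √(1.667/2) ≈ 0.913.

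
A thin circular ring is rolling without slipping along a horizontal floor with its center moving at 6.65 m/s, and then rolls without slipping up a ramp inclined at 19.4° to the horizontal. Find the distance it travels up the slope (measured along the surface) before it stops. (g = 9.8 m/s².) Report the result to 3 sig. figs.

d ≈ 13.6 m

The moment of inertia is MR², giving k ≡ I/(MR²) = 1.
Pure rolling means v = ωR; then KE = ½Mv² + ½I(v/R)² = ½(1+k)Mv² = Mv².
Setting this equal to Mgh gives the vertical rise h = (1+k)v₀²/(2g) = 2×6.65²/(2×9.8) = 4.513 m.
Along the incline, d = h/sinθ = 4.513/sin19.4° ≈ 13.6 m.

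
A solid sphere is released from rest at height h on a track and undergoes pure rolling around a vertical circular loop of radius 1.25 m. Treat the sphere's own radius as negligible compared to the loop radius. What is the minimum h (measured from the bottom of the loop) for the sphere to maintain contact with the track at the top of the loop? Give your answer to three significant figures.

The moment of inertia is (2/5)MR², giving k ≡ I/(MR²) = 0.4.
At the top of the loop, the minimum-contact condition is Mg = Mv_top²/r, so v_top² = gr.
With ω = v/R, the kinetic energy at speed v is ½(1+k)Mv² = (7/10)Mv².
Energy conservation from release (height h) to the top (height 2r): Mgh = Mg(2r) + (7/10)M·gr.
Thus h_min = 2r + (1+k)r/2 = r(2 + 1.4/2) = 1.25 × 2.7 ≈ 3.38 m.

h_min ≈ 3.38 m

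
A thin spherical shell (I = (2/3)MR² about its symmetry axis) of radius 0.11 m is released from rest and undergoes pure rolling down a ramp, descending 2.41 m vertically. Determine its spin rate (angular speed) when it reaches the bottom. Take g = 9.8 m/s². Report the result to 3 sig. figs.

ω ≈ 48.4 rad/s

With I = (2/3)MR², the ratio k = I/(MR²) is 2/3.
Since it rolls without slipping, ω = v/R and KE = ½Mv² + ½Iω² = ½(1+k)Mv² = (5/6)Mv².
Energy conservation Mgh = ½(1+k)Mv² gives v = √(2gh/(1+k)) = √(2 × 9.8 × 2.41 / 1.667) = 5.324 m/s.
Then ω = v/R = 5.324 / 0.11 ≈ 48.4 rad/s.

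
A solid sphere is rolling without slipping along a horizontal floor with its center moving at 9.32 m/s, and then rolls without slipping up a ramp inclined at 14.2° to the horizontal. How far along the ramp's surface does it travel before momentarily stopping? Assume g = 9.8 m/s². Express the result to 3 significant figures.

For this body I = (2/5)MR², i.e. k = I/(MR²) = 0.4.
Rolling without slipping gives ω = v/R, so the total kinetic energy is ½Mv² + ½Iω² = ½(1+k)Mv² = (7/10)Mv².
Setting this equal to Mgh gives the vertical rise h = (1+k)v₀²/(2g) = 1.4×9.32²/(2×9.8) = 6.204 m.
Along the incline, d = h/sinθ = 6.204/sin14.2° ≈ 25.3 m.

d ≈ 25.3 m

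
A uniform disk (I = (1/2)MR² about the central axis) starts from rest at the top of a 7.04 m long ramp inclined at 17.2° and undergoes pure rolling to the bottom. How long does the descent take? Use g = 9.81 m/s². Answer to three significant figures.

For this body I = (1/2)MR², i.e. k = I/(MR²) = 0.5.
Translational: Mg sinθ − f = Ma. Rotational about the CM: fR = Iα = kMRa, so f = kMa.
Hence a = g sinθ/(1+k) = 9.81×sin17.2°/1.5 = 1.934 m/s².
With constant a from rest, t = √(2L/a) = √(2·7.04/1.934) ≈ 2.70 s.

t ≈ 2.70 s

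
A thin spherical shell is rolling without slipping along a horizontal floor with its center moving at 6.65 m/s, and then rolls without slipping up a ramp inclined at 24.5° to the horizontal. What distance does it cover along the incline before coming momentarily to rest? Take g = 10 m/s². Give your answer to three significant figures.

d ≈ 8.89 m

With I = (2/3)MR², the ratio k = I/(MR²) is 2/3.
Rolling without slipping gives ω = v/R, so the total kinetic energy is ½Mv² + ½Iω² = ½(1+k)Mv² = (5/6)Mv².
Setting this equal to Mgh gives the vertical rise h = (1+k)v₀²/(2g) = 1.667×6.65²/(2×10) = 3.685 m.
Along the incline, d = h/sinθ = 3.685/sin24.5° ≈ 8.89 m.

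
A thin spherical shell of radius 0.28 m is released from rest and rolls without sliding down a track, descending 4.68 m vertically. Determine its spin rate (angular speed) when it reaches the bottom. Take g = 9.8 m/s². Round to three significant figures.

ω ≈ 26.5 rad/s

For this body I = (2/3)MR², i.e. k = I/(MR²) = 2/3.
The rolling condition ω = v/R makes the rotational term ½I(v/R)² = ½kMv², so KE_total = ½(1+k)Mv² = (5/6)Mv².
Energy conservation Mgh = ½(1+k)Mv² gives v = √(2gh/(1+k)) = √(2 × 9.8 × 4.68 / 1.667) = 7.419 m/s.
The angular speed follows from ω = v/R = 7.419/0.28 ≈ 26.5 rad/s.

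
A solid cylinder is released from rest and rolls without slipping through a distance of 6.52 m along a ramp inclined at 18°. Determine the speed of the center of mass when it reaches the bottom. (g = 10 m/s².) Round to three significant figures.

v ≈ 5.18 m/s

Here I = (1/2)MR², so the shape factor k = I/(MR²) = 0.5.
Rolling without slipping gives ω = v/R, so the total kinetic energy is ½Mv² + ½Iω² = ½(1+k)Mv² = (3/4)Mv².
The vertical drop is h = L sinθ = 6.52 × sin18° = 2.015 m.
Setting Mgh = (3/4)Mv² gives v = √(2gh/(1+k)) = √(2·10·2.015/1.5) ≈ 5.18 m/s.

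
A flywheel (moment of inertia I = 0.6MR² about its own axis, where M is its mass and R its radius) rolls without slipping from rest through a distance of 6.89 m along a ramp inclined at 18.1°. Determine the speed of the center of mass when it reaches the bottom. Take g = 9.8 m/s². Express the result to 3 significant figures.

The moment of inertia is 0.6MR², giving k ≡ I/(MR²) = 0.6.
Pure rolling means v = ωR; then KE = ½Mv² + ½I(v/R)² = ½(1+k)Mv² = (4/5)Mv².
The vertical drop is h = L sinθ = 6.89 × sin18.1° = 2.141 m.
Energy conservation: Mgh = (4/5)Mv², so v = √(2gh/(1+k)) = √(2 × 9.8 × 2.141 / 1.6) ≈ 5.12 m/s.

v ≈ 5.12 m/s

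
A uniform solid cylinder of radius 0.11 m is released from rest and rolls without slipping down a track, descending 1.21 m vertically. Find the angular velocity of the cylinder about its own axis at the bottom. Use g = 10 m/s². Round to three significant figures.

ω ≈ 36.5 rad/s

For this body I = (1/2)MR², i.e. k = I/(MR²) = 0.5.
The rolling condition ω = v/R makes the rotational term ½I(v/R)² = ½kMv², so KE_total = ½(1+k)Mv² = (3/4)Mv².
Energy conservation Mgh = ½(1+k)Mv² gives v = √(2gh/(1+k)) = √(2 × 10 × 1.21 / 1.5) = 4.017 m/s.
The angular speed follows from ω = v/R = 4.017/0.11 ≈ 36.5 rad/s.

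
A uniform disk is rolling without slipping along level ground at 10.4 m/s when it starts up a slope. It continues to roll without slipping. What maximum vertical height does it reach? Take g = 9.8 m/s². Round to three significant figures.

Here I = (1/2)MR², so the shape factor k = I/(MR²) = 0.5.
The rolling condition ω = v/R makes the rotational term ½I(v/R)² = ½kMv², so KE_total = ½(1+k)Mv² = (3/4)Mv².
At the top the kinetic energy is zero, so (3/4)Mv₀² = Mgh.
Thus h = (1+k)v₀²/(2g) = 1.5 × 10.4² / (2 × 9.8) ≈ 8.28 m.

h ≈ 8.28 m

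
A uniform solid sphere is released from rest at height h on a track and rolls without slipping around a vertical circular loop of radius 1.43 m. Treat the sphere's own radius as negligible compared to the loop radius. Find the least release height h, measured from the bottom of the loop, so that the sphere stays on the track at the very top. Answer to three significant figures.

For this body I = (2/5)MR², i.e. k = I/(MR²) = 0.4.
At the top of the loop, the minimum-contact condition is Mg = Mv_top²/r, so v_top² = gr.
With ω = v/R, the kinetic energy at speed v is ½(1+k)Mv² = (7/10)Mv².
Energy conservation from release (height h) to the top (height 2r): Mgh = Mg(2r) + (7/10)M·gr.
Thus h_min = 2r + (1+k)r/2 = r(2 + 1.4/2) = 1.43 × 2.7 ≈ 3.86 m.

h_min ≈ 3.86 m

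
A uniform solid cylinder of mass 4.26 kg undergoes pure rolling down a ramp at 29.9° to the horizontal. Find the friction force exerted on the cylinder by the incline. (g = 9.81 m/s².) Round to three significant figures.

f ≈ 6.94 N

For this body I = (1/2)MR², i.e. k = I/(MR²) = 0.5.
Along the incline Mg sinθ − f = Ma, and torque about the center fR = Iα = kMR²(a/R) gives f = kMa.
Combining, a = g sinθ/(1+k) and f = kMa = kMg sinθ/(1+k).
f = 0.5 × 4.26 × 9.81 × sin29.9° / 1.5 ≈ 6.94 N.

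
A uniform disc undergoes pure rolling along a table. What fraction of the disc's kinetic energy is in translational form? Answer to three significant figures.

fraction ≈ 0.667

With I = (1/2)MR², the ratio k = I/(MR²) is 0.5.
With ω = v/R, KE_trans = ½Mv² and KE_rot = ½Iω² = ½kMv², so KE_total = ½(1+k)Mv².
The translational fraction is therefore 1/(1+k) = 1/1.5 ≈ 0.667.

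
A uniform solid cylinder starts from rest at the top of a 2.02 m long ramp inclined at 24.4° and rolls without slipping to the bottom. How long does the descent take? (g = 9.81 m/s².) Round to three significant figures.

With I = (1/2)MR², the ratio k = I/(MR²) is 0.5.
Translational: Mg sinθ − f = Ma. Rotational about the CM: fR = Iα = kMRa, so f = kMa.
Hence a = g sinθ/(1+k) = 9.81×sin24.4°/1.5 = 2.702 m/s².
Starting from rest, L = ½at², so t = √(2L/a) = √(2×2.02/2.702) ≈ 1.22 s.

t ≈ 1.22 s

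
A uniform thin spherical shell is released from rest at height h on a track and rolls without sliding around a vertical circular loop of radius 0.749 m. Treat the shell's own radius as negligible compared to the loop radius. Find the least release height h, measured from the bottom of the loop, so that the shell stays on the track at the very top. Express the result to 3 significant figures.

For this body I = (2/3)MR², i.e. k = I/(MR²) = 2/3.
At the top of the loop, the minimum-contact condition is Mg = Mv_top²/r, so v_top² = gr.
With ω = v/R, the kinetic energy at speed v is ½(1+k)Mv² = (5/6)Mv².
Energy conservation from release (height h) to the top (height 2r): Mgh = Mg(2r) + (5/6)M·gr.
Thus h_min = 2r + (1+k)r/2 = r(2 + 1.667/2) = 0.749 × 2.833 ≈ 2.12 m.

h_min ≈ 2.12 m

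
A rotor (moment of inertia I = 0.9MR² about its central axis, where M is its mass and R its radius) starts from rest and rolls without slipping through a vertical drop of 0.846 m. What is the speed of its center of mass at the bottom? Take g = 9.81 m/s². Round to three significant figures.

The moment of inertia is 0.9MR², giving k ≡ I/(MR²) = 0.9.
Pure rolling means v = ωR; then KE = ½Mv² + ½I(v/R)² = ½(1+k)Mv² = (19/20)Mv².
Setting Mgh = (19/20)Mv² gives v = √(2gh/(1+k)) = √(2·9.81·0.846/1.9) ≈ 2.96 m/s.

v ≈ 2.96 m/s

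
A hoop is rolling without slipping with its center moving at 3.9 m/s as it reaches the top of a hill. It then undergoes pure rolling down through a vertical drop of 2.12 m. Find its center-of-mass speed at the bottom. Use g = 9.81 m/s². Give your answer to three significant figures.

With I = MR², the ratio k = I/(MR²) is 1.
Rolling without slipping gives ω = v/R, so the total kinetic energy is ½Mv² + ½Iω² = ½(1+k)Mv² = Mv².
Conserving energy between top and bottom: Mv² = Mv₀² + Mgh, hence v² = v₀² + 2gh/(1+k).
v = √(3.9² + 2×9.81×2.12/2) = √36.01 ≈ 6.00 m/s.

v ≈ 6.00 m/s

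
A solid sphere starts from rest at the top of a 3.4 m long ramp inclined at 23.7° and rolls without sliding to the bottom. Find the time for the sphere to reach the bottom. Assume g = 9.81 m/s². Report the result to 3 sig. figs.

t ≈ 1.55 s

For this body I = (2/5)MR², i.e. k = I/(MR²) = 0.4.
Newton's second law down the slope: Mg sinθ − f = Ma. The torque equation fR = Iα (with α = a/R) gives f = kMa.
Hence a = g sinθ/(1+k) = 9.81×sin23.7°/1.4 = 2.817 m/s².
With constant a from rest, t = √(2L/a) = √(2·3.4/2.817) ≈ 1.55 s.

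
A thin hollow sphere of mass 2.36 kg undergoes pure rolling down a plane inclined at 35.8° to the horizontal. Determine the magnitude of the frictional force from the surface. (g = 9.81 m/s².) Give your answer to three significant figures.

With I = (2/3)MR², the ratio k = I/(MR²) is 2/3.
Along the incline Mg sinθ − f = Ma, and torque about the center fR = Iα = kMR²(a/R) gives f = kMa.
Combining, a = g sinθ/(1+k) and f = kMa = kMg sinθ/(1+k).
f = (2/3) × 2.36 × 9.81 × sin35.8° / 1.667 ≈ 5.42 N.

f ≈ 5.42 N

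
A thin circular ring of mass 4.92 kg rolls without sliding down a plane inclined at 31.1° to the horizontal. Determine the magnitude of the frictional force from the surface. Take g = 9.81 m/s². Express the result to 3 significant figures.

With I = MR², the ratio k = I/(MR²) is 1.
Newton's second law down the slope: Mg sinθ − f = Ma. The torque equation fR = Iα (with α = a/R) gives f = kMa.
Combining, a = g sinθ/(1+k) and f = kMa = kMg sinθ/(1+k).
f = 1 × 4.92 × 9.81 × sin31.1° / 2 ≈ 12.5 N.

f ≈ 12.5 N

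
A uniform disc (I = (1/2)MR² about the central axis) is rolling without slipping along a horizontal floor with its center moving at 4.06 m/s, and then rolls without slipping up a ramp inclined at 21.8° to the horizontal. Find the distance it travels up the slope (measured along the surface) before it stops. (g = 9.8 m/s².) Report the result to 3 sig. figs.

With I = (1/2)MR², the ratio k = I/(MR²) is 0.5.
Pure rolling means v = ωR; then KE = ½Mv² + ½I(v/R)² = ½(1+k)Mv² = (3/4)Mv².
Setting this equal to Mgh gives the vertical rise h = (1+k)v₀²/(2g) = 1.5×4.06²/(2×9.8) = 1.261 m.
The distance along the slope is d = h/sinθ = 1.261/sin21.8° ≈ 3.40 m.

d ≈ 3.40 m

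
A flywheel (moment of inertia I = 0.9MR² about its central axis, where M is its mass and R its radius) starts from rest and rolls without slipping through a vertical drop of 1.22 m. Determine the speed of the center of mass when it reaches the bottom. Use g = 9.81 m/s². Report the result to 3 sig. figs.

Here I = 0.9MR², so the shape factor k = I/(MR²) = 0.9.
Pure rolling means v = ωR; then KE = ½Mv² + ½I(v/R)² = ½(1+k)Mv² = (19/20)Mv².
Setting Mgh = (19/20)Mv² gives v = √(2gh/(1+k)) = √(2·9.81·1.22/1.9) ≈ 3.55 m/s.

v ≈ 3.55 m/s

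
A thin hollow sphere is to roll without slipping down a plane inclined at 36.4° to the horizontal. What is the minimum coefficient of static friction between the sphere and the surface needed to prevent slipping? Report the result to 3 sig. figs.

With I = (2/3)MR², the ratio k = I/(MR²) is 2/3.
Along the incline Mg sinθ − f = Ma, and torque about the center fR = Iα = kMR²(a/R) gives f = kMa.
These give a = g sinθ/(1+k) and the required friction f = kMg sinθ/(1+k).
With N = Mg cosθ, the no-slip condition f ≤ μN gives μ_min = f/N = k tanθ/(1+k).
μ_min = (2/3) × tan36.4° / 1.667 ≈ 0.295.

μ_min ≈ 0.295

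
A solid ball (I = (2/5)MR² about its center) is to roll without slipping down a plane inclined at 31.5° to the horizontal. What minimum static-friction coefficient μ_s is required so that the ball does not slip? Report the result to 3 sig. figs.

Here I = (2/5)MR², so the shape factor k = I/(MR²) = 0.4.
Translational: Mg sinθ − f = Ma. Rotational about the CM: fR = Iα = kMRa, so f = kMa.
These give a = g sinθ/(1+k) and the required friction f = kMg sinθ/(1+k).
With N = Mg cosθ, the no-slip condition f ≤ μN gives μ_min = f/N = k tanθ/(1+k).
μ_min = 0.4 × tan31.5° / 1.4 ≈ 0.175.

μ_min ≈ 0.175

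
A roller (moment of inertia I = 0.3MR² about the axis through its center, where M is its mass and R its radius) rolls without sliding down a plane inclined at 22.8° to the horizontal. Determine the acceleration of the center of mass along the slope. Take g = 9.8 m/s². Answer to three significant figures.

The moment of inertia is 0.3MR², giving k ≡ I/(MR²) = 0.3.
Along the incline Mg sinθ − f = Ma, and torque about the center fR = Iα = kMR²(a/R) gives f = kMa.
Eliminating f: Mg sinθ = (1+k)Ma, so a = g sinθ/(1+k) = 9.8 × sin22.8° / 1.3 ≈ 2.92 m/s².

a ≈ 2.92 m/s²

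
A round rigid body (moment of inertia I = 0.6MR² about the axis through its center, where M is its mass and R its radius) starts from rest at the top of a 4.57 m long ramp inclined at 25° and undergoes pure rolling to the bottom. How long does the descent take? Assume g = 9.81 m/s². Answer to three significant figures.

t ≈ 1.88 s

The moment of inertia is 0.6MR², giving k ≡ I/(MR²) = 0.6.
Translational: Mg sinθ − f = Ma. Rotational about the CM: fR = Iα = kMRa, so f = kMa.
Hence a = g sinθ/(1+k) = 9.81×sin25°/1.6 = 2.591 m/s².
Starting from rest, L = ½at², so t = √(2L/a) = √(2×4.57/2.591) ≈ 1.88 s.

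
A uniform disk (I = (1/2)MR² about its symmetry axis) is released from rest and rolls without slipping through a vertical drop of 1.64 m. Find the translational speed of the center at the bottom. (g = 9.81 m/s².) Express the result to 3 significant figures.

v ≈ 4.63 m/s

Here I = (1/2)MR², so the shape factor k = I/(MR²) = 0.5.
Pure rolling means v = ωR; then KE = ½Mv² + ½I(v/R)² = ½(1+k)Mv² = (3/4)Mv².
Setting Mgh = (3/4)Mv² gives v = √(2gh/(1+k)) = √(2·9.81·1.64/1.5) ≈ 4.63 m/s.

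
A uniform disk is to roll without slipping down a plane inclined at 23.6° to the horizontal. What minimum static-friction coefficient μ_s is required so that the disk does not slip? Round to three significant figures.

With I = (1/2)MR², the ratio k = I/(MR²) is 0.5.
Newton's second law down the slope: Mg sinθ − f = Ma. The torque equation fR = Iα (with α = a/R) gives f = kMa.
These give a = g sinθ/(1+k) and the required friction f = kMg sinθ/(1+k).
With N = Mg cosθ, the no-slip condition f ≤ μN gives μ_min = f/N = k tanθ/(1+k).
μ_min = 0.5 × tan23.6° / 1.5 ≈ 0.146.

μ_min ≈ 0.146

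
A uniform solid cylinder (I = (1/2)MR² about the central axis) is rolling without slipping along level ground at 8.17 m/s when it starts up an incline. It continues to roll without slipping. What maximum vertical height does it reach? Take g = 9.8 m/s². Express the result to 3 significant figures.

With I = (1/2)MR², the ratio k = I/(MR²) is 0.5.
Rolling without slipping gives ω = v/R, so the total kinetic energy is ½Mv² + ½Iω² = ½(1+k)Mv² = (3/4)Mv².
All of this converts to potential energy at the highest point: (3/4)Mv₀² = Mgh.
Thus h = (1+k)v₀²/(2g) = 1.5 × 8.17² / (2 × 9.8) ≈ 5.11 m.

h ≈ 5.11 m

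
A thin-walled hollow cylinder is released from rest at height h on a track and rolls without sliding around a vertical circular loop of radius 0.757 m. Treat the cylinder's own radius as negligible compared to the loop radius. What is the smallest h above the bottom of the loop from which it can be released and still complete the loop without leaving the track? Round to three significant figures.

h_min ≈ 2.27 m

Here I = MR², so the shape factor k = I/(MR²) = 1.
At the top, contact is just lost when gravity alone supplies the centripetal force: Mg = Mv_top²/r, i.e. v_top² = gr.
With ω = v/R, the kinetic energy at speed v is ½(1+k)Mv² = Mv².
Energy conservation from release (height h) to the top (height 2r): Mgh = Mg(2r) + M·gr.
Thus h_min = 2r + (1+k)r/2 = r(2 + 2/2) = 0.757 × 3 ≈ 2.27 m.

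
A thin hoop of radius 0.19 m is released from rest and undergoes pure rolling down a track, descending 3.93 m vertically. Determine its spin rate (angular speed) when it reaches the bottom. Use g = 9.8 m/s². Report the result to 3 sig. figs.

ω ≈ 32.7 rad/s

With I = MR², the ratio k = I/(MR²) is 1.
Since it rolls without slipping, ω = v/R and KE = ½Mv² + ½Iω² = ½(1+k)Mv² = Mv².
Energy conservation Mgh = ½(1+k)Mv² gives v = √(2gh/(1+k)) = √(2 × 9.8 × 3.93 / 2) = 6.206 m/s.
Then ω = v/R = 6.206 / 0.19 ≈ 32.7 rad/s.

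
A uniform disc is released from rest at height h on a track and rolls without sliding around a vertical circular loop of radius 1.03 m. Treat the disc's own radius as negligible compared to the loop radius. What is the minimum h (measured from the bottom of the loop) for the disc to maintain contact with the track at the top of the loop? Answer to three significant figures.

h_min ≈ 2.83 m

Here I = (1/2)MR², so the shape factor k = I/(MR²) = 0.5.
At the top, contact is just lost when gravity alone supplies the centripetal force: Mg = Mv_top²/r, i.e. v_top² = gr.
With ω = v/R, the kinetic energy at speed v is ½(1+k)Mv² = (3/4)Mv².
Energy conservation from release (height h) to the top (height 2r): Mgh = Mg(2r) + (3/4)M·gr.
Thus h_min = 2r + (1+k)r/2 = r(2 + 1.5/2) = 1.03 × 2.75 ≈ 2.83 m.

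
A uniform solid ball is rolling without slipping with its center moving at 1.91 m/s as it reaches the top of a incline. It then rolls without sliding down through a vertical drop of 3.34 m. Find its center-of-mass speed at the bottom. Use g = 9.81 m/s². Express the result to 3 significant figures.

v ≈ 7.10 m/s

Here I = (2/5)MR², so the shape factor k = I/(MR²) = 0.4.
Since it rolls without slipping, ω = v/R and KE = ½Mv² + ½Iω² = ½(1+k)Mv² = (7/10)Mv².
Conserving energy between top and bottom: (7/10)Mv² = (7/10)Mv₀² + Mgh, hence v² = v₀² + 2gh/(1+k).
v = √(1.91² + 2×9.81×3.34/1.4) = √50.46 ≈ 7.10 m/s.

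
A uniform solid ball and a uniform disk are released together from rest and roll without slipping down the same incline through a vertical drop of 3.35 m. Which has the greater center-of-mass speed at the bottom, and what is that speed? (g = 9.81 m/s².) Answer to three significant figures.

For rolling without slipping, Mgh = ½(1+k)Mv² where k = I/(MR²), so v = √(2gh/(1+k)).
Uniform solid ball: k = 0.4, giving v = √(2×9.81×3.35/1.4) = 6.852 m/s.
Uniform disk: k = 0.5, giving v = √(2×9.81×3.35/1.5) = 6.62 m/s.
The smaller k wins: the uniform solid ball, at ≈ 6.85 m/s.

the uniform solid ball, at v ≈ 6.85 m/s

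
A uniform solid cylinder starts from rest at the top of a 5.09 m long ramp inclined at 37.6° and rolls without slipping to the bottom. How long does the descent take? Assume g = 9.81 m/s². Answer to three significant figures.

With I = (1/2)MR², the ratio k = I/(MR²) is 0.5.
Translational: Mg sinθ − f = Ma. Rotational about the CM: fR = Iα = kMRa, so f = kMa.
Hence a = g sinθ/(1+k) = 9.81×sin37.6°/1.5 = 3.99 m/s².
With constant a from rest, t = √(2L/a) = √(2·5.09/3.99) ≈ 1.60 s.

t ≈ 1.60 s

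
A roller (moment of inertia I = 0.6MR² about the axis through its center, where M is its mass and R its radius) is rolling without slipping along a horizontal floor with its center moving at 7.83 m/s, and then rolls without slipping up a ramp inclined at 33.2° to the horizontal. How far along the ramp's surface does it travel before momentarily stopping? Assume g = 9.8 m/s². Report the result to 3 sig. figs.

d ≈ 9.14 m

For this body I = 0.6MR², i.e. k = I/(MR²) = 0.6.
The rolling condition ω = v/R makes the rotational term ½I(v/R)² = ½kMv², so KE_total = ½(1+k)Mv² = (4/5)Mv².
Setting this equal to Mgh gives the vertical rise h = (1+k)v₀²/(2g) = 1.6×7.83²/(2×9.8) = 5.005 m.
The distance along the slope is d = h/sinθ = 5.005/sin33.2° ≈ 9.14 m.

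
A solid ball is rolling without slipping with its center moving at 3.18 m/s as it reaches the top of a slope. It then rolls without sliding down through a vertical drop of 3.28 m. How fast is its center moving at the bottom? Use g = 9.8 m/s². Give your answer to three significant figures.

The moment of inertia is (2/5)MR², giving k ≡ I/(MR²) = 0.4.
Pure rolling means v = ωR; then KE = ½Mv² + ½I(v/R)² = ½(1+k)Mv² = (7/10)Mv².
Energy conservation: (7/10)Mv₀² + Mgh = (7/10)Mv², so v² = v₀² + 2gh/(1+k).
v = √(3.18² + 2×9.8×3.28/1.4) = √56.03 ≈ 7.49 m/s.

v ≈ 7.49 m/s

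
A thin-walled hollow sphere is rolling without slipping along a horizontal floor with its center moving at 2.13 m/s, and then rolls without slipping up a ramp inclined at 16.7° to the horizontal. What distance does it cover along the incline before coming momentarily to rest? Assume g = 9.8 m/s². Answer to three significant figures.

d ≈ 1.34 m

Here I = (2/3)MR², so the shape factor k = I/(MR²) = 2/3.
Pure rolling means v = ωR; then KE = ½Mv² + ½I(v/R)² = ½(1+k)Mv² = (5/6)Mv².
Setting this equal to Mgh gives the vertical rise h = (1+k)v₀²/(2g) = 1.667×2.13²/(2×9.8) = 0.3858 m.
The distance along the slope is d = h/sinθ = 0.3858/sin16.7° ≈ 1.34 m.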